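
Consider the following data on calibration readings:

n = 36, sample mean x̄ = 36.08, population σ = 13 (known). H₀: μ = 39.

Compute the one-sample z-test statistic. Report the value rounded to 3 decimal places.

SE = σ/√n = 13/√36 = 2.1667
z = (x̄−μ₀)/SE = (36.08−39)/2.1667 = -1.3477

test statistic = -1.348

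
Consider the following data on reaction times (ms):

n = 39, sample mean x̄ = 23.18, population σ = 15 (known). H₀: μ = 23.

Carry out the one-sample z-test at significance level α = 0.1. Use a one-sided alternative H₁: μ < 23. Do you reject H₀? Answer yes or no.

SE = σ/√n = 15/√39 = 2.4019
z = (x̄−μ₀)/SE = (23.18−23)/2.4019 = 0.0749
p-value (one-sided, H₁ less) = 0.52987
At α=0.1: p ≥ α → fail to reject H₀

reject H₀: no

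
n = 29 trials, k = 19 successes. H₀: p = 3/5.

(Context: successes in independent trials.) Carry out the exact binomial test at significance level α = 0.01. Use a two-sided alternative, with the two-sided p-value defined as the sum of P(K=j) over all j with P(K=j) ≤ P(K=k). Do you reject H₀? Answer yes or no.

reject H₀: no

Exact binomial: n=29, k=19, p₀=3/5=0.6000
P(X=j) = C(n,j)·p₀^j·(1−p₀)^(n−j); p = Σ P(X=j) over j with P(X=j) ≤ P(X=19)
p-value (two-sided) = 0.57677
At α=0.01: p ≥ α → fail to reject H₀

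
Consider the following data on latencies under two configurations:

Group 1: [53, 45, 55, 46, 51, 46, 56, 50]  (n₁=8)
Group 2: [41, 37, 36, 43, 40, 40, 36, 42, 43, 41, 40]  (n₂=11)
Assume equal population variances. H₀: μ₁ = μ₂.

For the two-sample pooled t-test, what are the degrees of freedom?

df = n₁ + n₂ − 2 = 8 + 11 − 2 = 17

degrees of freedom = 17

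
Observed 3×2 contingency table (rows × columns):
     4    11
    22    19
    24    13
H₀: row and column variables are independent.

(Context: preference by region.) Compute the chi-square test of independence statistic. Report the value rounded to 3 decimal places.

test statistic = 6.265

Row totals [15, 41, 37], col totals [50, 43], n=93
χ² = (4−8.06)²/8.06 + (11−6.94)²/6.94 + (22−22.04)²/22.04 + (19−18.96)²/18.96 + (24−19.89)²/19.89 + (13−17.11)²/17.11 = 6.2651
df = 2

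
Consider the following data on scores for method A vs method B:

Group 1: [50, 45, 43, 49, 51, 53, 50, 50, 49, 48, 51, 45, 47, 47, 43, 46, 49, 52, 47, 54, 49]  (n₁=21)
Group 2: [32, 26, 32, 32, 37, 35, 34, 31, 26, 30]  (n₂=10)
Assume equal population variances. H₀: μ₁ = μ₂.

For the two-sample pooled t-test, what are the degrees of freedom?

degrees of freedom = 29

df = n₁ + n₂ − 2 = 21 + 10 − 2 = 29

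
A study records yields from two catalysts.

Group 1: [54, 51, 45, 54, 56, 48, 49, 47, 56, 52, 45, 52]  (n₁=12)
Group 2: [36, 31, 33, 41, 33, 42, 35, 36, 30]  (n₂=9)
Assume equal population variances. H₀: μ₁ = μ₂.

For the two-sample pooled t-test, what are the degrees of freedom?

degrees of freedom = 19

df = n₁ + n₂ − 2 = 12 + 9 − 2 = 19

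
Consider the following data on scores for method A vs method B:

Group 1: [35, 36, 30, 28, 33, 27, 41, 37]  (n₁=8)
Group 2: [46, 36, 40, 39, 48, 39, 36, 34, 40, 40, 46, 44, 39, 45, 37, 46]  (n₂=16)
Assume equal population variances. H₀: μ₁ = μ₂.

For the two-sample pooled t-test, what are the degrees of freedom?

df = n₁ + n₂ − 2 = 8 + 16 − 2 = 22

degrees of freedom = 22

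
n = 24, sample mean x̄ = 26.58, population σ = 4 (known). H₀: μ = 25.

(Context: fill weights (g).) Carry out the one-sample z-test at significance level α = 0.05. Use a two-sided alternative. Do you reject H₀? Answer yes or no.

reject H₀: no

SE = σ/√n = 4/√24 = 0.8165
z = (x̄−μ₀)/SE = (26.58−25)/0.8165 = 1.9351
p-value (two-sided) = 0.05298
At α=0.05: p ≥ α → fail to reject H₀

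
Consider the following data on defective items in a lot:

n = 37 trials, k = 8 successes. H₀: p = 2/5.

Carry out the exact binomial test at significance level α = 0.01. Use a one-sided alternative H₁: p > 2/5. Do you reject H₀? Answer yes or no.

Exact binomial: n=37, k=8, p₀=2/5=0.4000
P(X≥8) from Σ C(n,i)·p₀^i·(1−p₀)^(n−i)
p-value (one-sided, H₁ greater) = 0.99456
At α=0.01: p ≥ α → fail to reject H₀

reject H₀: no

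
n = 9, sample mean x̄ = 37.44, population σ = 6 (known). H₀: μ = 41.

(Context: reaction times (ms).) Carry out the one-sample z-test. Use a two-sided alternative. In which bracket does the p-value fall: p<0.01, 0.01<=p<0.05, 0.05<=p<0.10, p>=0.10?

SE = σ/√n = 6/√9 = 2.0000
z = (x̄−μ₀)/SE = (37.44−41)/2.0000 = -1.7800
p-value (two-sided) = 0.07508
→ bracket: 0.05<=p<0.10

p-value bracket: 0.05<=p<0.10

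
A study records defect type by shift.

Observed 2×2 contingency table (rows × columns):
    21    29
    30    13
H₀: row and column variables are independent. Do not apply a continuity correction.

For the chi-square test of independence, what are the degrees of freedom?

df = (r−1)(c−1) = (2−1)·(2−1) = 1

degrees of freedom = 1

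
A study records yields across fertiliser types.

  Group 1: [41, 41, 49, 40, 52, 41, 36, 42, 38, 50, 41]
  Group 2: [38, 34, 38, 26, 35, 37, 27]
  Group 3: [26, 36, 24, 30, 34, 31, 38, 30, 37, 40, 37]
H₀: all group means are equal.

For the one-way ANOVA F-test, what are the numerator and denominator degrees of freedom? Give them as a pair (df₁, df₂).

k = 3 groups, N = 29 total
df = (k−1, N−k) = (3−1, 29−3) = (2, 26)

degrees of freedom = [2, 26]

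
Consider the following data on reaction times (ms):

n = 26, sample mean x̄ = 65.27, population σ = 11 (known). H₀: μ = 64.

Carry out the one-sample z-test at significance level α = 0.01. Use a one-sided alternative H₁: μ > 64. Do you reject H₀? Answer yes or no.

reject H₀: no

SE = σ/√n = 11/√26 = 2.1573
z = (x̄−μ₀)/SE = (65.27−64)/2.1573 = 0.5887
p-value (one-sided, H₁ greater) = 0.27803
At α=0.01: p ≥ α → fail to reject H₀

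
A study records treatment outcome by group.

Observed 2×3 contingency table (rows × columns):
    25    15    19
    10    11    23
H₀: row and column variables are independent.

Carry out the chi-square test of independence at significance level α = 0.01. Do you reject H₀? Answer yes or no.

Row totals [59, 44], col totals [35, 26, 42], n=103
χ² = (25−20.05)²/20.05 + (15−14.89)²/14.89 + (19−24.06)²/24.06 + (10−14.95)²/14.95 + (11−11.11)²/11.11 + (23−17.94)²/17.94 = 5.3540
df = 2
p-value (upper-tail) = 0.06877
At α=0.01: p ≥ α → fail to reject H₀

reject H₀: no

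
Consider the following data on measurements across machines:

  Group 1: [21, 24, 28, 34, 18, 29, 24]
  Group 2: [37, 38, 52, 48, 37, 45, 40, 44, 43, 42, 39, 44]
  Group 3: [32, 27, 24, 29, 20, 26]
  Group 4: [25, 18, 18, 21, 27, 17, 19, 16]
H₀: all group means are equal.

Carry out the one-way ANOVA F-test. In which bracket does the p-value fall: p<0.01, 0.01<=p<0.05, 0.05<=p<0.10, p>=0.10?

Group means [25.43, 42.42, 26.33, 20.12], grand mean 30.485
SSB = Σnᵢ(x̄ᵢ−x̄)² = 2849.403; SSW = ΣΣ(x−x̄ᵢ)² = 596.839
MSB = 2849.403/3 = 949.8010; MSW = 596.839/29 = 20.5807
F = MSB/MSW = 46.1502
df = (3, 29)
p-value (upper-tail) = 0.00000
→ bracket: p<0.01

p-value bracket: p<0.01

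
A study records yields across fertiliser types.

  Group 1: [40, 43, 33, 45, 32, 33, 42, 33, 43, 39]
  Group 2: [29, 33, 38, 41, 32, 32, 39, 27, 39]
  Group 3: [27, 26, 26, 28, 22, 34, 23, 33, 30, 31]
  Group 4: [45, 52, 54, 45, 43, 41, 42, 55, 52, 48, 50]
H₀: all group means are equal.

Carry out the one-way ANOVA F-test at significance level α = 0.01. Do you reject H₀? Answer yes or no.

reject H₀: yes

Group means [38.30, 34.44, 28.00, 47.91], grand mean 37.500
SSB = Σnᵢ(x̄ᵢ−x̄)² = 2184.769; SSW = ΣΣ(x−x̄ᵢ)² = 819.231
MSB = 2184.769/3 = 728.2562; MSW = 819.231/36 = 22.7564
F = MSB/MSW = 32.0022
df = (3, 36)
p-value (upper-tail) = 0.00000
At α=0.01: p < α → reject H₀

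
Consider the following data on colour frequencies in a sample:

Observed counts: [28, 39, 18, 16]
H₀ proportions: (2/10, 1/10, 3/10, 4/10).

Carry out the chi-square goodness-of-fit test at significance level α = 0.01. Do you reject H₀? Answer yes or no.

n = 101; E_i = n·p_i = [20.20, 10.10, 30.30, 40.40]
χ² = (28−20.20)²/20.20 + (39−10.10)²/10.10 + (18−30.30)²/30.30 + (16−40.40)²/40.40 = 105.4356
df = 3
p-value (upper-tail) = 0.00000
At α=0.01: p < α → reject H₀

reject H₀: yes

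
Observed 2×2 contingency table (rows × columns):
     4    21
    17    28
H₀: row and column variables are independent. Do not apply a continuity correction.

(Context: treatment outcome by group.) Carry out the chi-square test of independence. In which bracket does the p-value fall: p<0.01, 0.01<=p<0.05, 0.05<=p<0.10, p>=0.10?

p-value bracket: 0.05<=p<0.10

Row totals [25, 45], col totals [21, 49], n=70
χ² = (4−7.50)²/7.50 + (21−17.50)²/17.50 + (17−13.50)²/13.50 + (28−31.50)²/31.50 = 3.6296
df = 1
p-value (upper-tail) = 0.05676
→ bracket: 0.05<=p<0.10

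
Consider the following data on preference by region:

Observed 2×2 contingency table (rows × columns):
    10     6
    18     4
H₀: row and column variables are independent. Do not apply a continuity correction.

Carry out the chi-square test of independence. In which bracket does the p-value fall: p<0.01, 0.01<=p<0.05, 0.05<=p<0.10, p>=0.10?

p-value bracket: p>=0.10

Row totals [16, 22], col totals [28, 10], n=38
χ² = (10−11.79)²/11.79 + (6−4.21)²/4.21 + (18−16.21)²/16.21 + (4−5.79)²/5.79 = 1.7828
df = 1
p-value (upper-tail) = 0.18181
→ bracket: p>=0.10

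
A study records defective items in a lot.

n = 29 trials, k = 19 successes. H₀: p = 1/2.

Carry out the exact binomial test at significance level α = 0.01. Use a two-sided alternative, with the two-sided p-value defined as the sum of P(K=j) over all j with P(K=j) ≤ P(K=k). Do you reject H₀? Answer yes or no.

Exact binomial: n=29, k=19, p₀=1/2=0.5000
P(X=j) = C(n,j)·p₀^j·(1−p₀)^(n−j); p = Σ P(X=j) over j with P(X=j) ≤ P(X=19)
p-value (two-sided) = 0.13605
At α=0.01: p ≥ α → fail to reject H₀

reject H₀: no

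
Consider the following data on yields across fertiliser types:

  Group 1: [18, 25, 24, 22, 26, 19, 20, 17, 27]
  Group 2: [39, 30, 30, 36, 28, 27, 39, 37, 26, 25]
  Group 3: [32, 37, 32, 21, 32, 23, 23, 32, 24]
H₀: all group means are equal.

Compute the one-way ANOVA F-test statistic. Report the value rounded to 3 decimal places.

test statistic = 8.942

Group means [22.00, 31.70, 28.44], grand mean 27.536
SSB = Σnᵢ(x̄ᵢ−x̄)² = 456.642; SSW = ΣΣ(x−x̄ᵢ)² = 638.322
MSB = 456.642/2 = 228.3210; MSW = 638.322/25 = 25.5329
F = MSB/MSW = 8.9422
df = (2, 25)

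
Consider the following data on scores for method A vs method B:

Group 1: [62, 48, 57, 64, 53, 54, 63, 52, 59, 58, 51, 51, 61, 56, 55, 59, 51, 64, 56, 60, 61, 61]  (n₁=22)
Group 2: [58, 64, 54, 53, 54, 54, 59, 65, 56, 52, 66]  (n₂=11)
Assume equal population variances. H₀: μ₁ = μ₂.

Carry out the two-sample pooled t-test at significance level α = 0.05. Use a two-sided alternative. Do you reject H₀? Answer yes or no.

x̄₁=57.091, s₁=4.730, n₁=22
x̄₂=57.727, s₂=5.120, n₂=11
s_p² = [21·4.730² + 10·5.120²]/31 = 23.6129
SE = √(s_p²·(1/22+1/11)) = 1.7944
t = (57.091−57.727)/1.7944 = -0.3546
df = 31
p-value (two-sided) = 0.72526
At α=0.05: p ≥ α → fail to reject H₀

reject H₀: no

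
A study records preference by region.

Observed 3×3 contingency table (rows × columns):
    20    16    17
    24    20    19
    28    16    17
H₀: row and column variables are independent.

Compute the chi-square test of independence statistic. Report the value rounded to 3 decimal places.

Row totals [53, 63, 61], col totals [72, 52, 53], n=177
χ² = (20−21.56)²/21.56 + (16−15.57)²/15.57 + (17−15.87)²/15.87 + (24−25.63)²/25.63 + (20−18.51)²/18.51 + (19−18.86)²/18.86 + (28−24.81)²/24.81 + (16−17.92)²/17.92 + (17−18.27)²/18.27 = 1.1323
df = 4

test statistic = 1.132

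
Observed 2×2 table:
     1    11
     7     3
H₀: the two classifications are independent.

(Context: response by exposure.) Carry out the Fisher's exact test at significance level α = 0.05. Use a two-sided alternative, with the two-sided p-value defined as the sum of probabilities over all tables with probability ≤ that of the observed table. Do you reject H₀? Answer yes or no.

Margins: r₁=12, r₂=10, c₁=8, c₂=14, n=22
p_obs = C(12,1)·C(10,7)/C(22,8); sum pmf over tables with pmf ≤ p_obs
p-value (two-sided) = 0.00619
At α=0.05: p < α → reject H₀

reject H₀: yes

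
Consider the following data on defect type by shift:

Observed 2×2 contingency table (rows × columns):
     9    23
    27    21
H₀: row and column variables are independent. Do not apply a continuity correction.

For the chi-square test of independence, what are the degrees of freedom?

degrees of freedom = 1

df = (r−1)(c−1) = (2−1)·(2−1) = 1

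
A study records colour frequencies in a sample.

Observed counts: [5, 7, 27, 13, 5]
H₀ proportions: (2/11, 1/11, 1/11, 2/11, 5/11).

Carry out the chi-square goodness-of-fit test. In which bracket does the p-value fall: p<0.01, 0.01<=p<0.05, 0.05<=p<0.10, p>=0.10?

n = 57; E_i = n·p_i = [10.36, 5.18, 5.18, 10.36, 25.91]
χ² = (5−10.36)²/10.36 + (7−5.18)²/5.18 + (27−5.18)²/5.18 + (13−10.36)²/10.36 + (5−25.91)²/25.91 = 112.8246
df = 4
p-value (upper-tail) = 0.00000
→ bracket: p<0.01

p-value bracket: p<0.01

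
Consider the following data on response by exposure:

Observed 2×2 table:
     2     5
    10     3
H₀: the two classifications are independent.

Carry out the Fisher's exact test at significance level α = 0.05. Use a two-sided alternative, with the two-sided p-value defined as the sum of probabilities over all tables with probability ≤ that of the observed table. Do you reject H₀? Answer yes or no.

reject H₀: no

Margins: r₁=7, r₂=13, c₁=12, c₂=8, n=20
p_obs = C(7,2)·C(13,10)/C(20,12); sum pmf over tables with pmf ≤ p_obs
p-value (two-sided) = 0.06233
At α=0.05: p ≥ α → fail to reject H₀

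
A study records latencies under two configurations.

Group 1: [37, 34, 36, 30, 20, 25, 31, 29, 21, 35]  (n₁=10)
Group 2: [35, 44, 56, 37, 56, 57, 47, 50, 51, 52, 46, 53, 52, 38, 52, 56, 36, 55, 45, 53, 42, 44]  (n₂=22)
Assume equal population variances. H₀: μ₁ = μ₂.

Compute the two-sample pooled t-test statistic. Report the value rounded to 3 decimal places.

x̄₁=29.800, s₁=6.088, n₁=10
x̄₂=48.045, s₂=7.068, n₂=22
s_p² = [9·6.088² + 21·7.068²]/30 = 46.0852
SE = √(s_p²·(1/10+1/22)) = 2.5891
t = (29.800−48.045)/2.5891 = -7.0471
df = 30

test statistic = -7.047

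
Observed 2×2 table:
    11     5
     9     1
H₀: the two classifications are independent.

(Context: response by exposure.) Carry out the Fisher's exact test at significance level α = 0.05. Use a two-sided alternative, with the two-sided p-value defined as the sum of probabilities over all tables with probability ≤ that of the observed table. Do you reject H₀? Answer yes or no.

reject H₀: no

Margins: r₁=16, r₂=10, c₁=20, c₂=6, n=26
p_obs = C(16,11)·C(10,9)/C(26,20); sum pmf over tables with pmf ≤ p_obs
p-value (two-sided) = 0.35239
At α=0.05: p ≥ α → fail to reject H₀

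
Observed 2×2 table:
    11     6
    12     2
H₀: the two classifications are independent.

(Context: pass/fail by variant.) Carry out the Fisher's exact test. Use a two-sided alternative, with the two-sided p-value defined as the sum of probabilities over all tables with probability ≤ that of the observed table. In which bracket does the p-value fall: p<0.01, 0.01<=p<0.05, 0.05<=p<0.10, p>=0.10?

p-value bracket: p>=0.10

Margins: r₁=17, r₂=14, c₁=23, c₂=8, n=31
p_obs = C(17,11)·C(14,12)/C(31,23); sum pmf over tables with pmf ≤ p_obs
p-value (two-sided) = 0.23991
→ bracket: p>=0.10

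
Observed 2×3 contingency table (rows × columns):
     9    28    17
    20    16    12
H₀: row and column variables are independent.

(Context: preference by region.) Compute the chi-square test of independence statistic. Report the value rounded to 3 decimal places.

test statistic = 7.982

Row totals [54, 48], col totals [29, 44, 29], n=102
χ² = (9−15.35)²/15.35 + (28−23.29)²/23.29 + (17−15.35)²/15.35 + (20−13.65)²/13.65 + (16−20.71)²/20.71 + (12−13.65)²/13.65 = 7.9819
df = 2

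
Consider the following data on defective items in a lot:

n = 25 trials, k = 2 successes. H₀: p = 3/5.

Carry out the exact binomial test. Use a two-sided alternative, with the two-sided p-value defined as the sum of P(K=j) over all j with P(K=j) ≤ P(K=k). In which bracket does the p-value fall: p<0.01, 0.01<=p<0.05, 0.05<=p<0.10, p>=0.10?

Exact binomial: n=25, k=2, p₀=3/5=0.6000
P(X=j) = C(n,j)·p₀^j·(1−p₀)^(n−j); p = Σ P(X=j) over j with P(X=j) ≤ P(X=2)
p-value (two-sided) = 0.00000
→ bracket: p<0.01

p-value bracket: p<0.01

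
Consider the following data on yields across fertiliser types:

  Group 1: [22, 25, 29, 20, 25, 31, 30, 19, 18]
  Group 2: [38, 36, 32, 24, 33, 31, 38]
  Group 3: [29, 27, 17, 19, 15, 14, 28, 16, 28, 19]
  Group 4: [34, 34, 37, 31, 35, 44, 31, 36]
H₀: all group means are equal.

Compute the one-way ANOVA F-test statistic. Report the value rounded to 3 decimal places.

test statistic = 15.072

Group means [24.33, 33.14, 21.20, 35.25], grand mean 27.794
SSB = Σnᵢ(x̄ᵢ−x̄)² = 1187.602; SSW = ΣΣ(x−x̄ᵢ)² = 787.957
MSB = 1187.602/3 = 395.8672; MSW = 787.957/30 = 26.2652
F = MSB/MSW = 15.0719
df = (3, 30)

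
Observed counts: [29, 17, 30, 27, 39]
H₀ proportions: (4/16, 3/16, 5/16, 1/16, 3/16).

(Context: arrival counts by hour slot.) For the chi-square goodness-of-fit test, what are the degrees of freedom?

degrees of freedom = 4

df = k − 1 = 5 − 1 = 4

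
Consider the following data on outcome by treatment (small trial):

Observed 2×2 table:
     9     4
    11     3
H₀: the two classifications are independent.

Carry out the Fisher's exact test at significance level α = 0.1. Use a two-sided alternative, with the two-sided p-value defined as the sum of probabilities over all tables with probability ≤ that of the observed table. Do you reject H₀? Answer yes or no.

reject H₀: no

Margins: r₁=13, r₂=14, c₁=20, c₂=7, n=27
p_obs = C(13,9)·C(14,11)/C(27,20); sum pmf over tables with pmf ≤ p_obs
p-value (two-sided) = 0.67762
At α=0.1: p ≥ α → fail to reject H₀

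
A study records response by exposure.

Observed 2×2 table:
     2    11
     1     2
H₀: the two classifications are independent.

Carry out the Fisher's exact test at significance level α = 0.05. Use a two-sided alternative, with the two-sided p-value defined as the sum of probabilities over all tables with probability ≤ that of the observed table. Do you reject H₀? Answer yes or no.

reject H₀: no

Margins: r₁=13, r₂=3, c₁=3, c₂=13, n=16
p_obs = C(13,2)·C(3,1)/C(16,3); sum pmf over tables with pmf ≤ p_obs
p-value (two-sided) = 0.48929
At α=0.05: p ≥ α → fail to reject H₀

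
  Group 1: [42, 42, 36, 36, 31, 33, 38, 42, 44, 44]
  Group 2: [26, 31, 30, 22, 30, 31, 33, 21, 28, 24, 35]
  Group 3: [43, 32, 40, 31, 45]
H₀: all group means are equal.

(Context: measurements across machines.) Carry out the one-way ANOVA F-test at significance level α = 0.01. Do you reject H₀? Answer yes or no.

reject H₀: yes

Group means [38.80, 28.27, 38.20], grand mean 34.231
SSB = Σnᵢ(x̄ᵢ−x̄)² = 678.034; SSW = ΣΣ(x−x̄ᵢ)² = 562.582
MSB = 678.034/2 = 339.0168; MSW = 562.582/23 = 24.4601
F = MSB/MSW = 13.8600
df = (2, 23)
p-value (upper-tail) = 0.00011
At α=0.01: p < α → reject H₀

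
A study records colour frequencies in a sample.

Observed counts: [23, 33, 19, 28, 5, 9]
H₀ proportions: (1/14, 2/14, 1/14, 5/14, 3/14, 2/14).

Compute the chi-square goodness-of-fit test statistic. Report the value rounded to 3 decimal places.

n = 117; E_i = n·p_i = [8.36, 16.71, 8.36, 41.79, 25.07, 16.71]
χ² = (23−8.36)²/8.36 + (33−16.71)²/16.71 + (19−8.36)²/8.36 + (28−41.79)²/41.79 + (5−25.07)²/25.07 + (9−16.71)²/16.71 = 79.2553
df = 5

test statistic = 79.255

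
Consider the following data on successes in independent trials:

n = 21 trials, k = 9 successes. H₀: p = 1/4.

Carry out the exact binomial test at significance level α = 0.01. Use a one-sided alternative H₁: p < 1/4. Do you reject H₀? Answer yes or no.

reject H₀: no

Exact binomial: n=21, k=9, p₀=1/4=0.2500
P(X≤9) from Σ C(n,i)·p₀^i·(1−p₀)^(n−i)
p-value (one-sided, H₁ less) = 0.97937
At α=0.01: p ≥ α → fail to reject H₀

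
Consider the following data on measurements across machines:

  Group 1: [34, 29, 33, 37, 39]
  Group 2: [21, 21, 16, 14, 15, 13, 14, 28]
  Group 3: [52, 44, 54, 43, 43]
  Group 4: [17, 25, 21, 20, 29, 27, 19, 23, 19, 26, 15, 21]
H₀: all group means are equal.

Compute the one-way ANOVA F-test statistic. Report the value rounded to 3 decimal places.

Group means [34.40, 17.75, 47.20, 21.83], grand mean 27.067
SSB = Σnᵢ(x̄ᵢ−x̄)² = 3318.700; SSW = ΣΣ(x−x̄ᵢ)² = 559.167
MSB = 3318.700/3 = 1106.2333; MSW = 559.167/26 = 21.5064
F = MSB/MSW = 51.4374
df = (3, 26)

test statistic = 51.437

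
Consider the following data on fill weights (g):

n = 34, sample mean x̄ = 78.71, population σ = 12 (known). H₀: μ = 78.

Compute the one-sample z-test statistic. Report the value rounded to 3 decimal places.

test statistic = 0.345

SE = σ/√n = 12/√34 = 2.0580
z = (x̄−μ₀)/SE = (78.71−78)/2.0580 = 0.3450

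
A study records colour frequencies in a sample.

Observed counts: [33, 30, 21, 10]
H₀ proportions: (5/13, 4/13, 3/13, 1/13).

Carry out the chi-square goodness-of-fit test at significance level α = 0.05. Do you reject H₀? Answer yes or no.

n = 94; E_i = n·p_i = [36.15, 28.92, 21.69, 7.23]
χ² = (33−36.15)²/36.15 + (30−28.92)²/28.92 + (21−21.69)²/21.69 + (10−7.23)²/7.23 = 1.3979
df = 3
p-value (upper-tail) = 0.70603
At α=0.05: p ≥ α → fail to reject H₀

reject H₀: no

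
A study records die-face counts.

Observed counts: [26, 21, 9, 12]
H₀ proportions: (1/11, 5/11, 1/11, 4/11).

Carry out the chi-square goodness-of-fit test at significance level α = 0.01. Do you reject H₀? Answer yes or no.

reject H₀: yes

n = 68; E_i = n·p_i = [6.18, 30.91, 6.18, 24.73]
χ² = (26−6.18)²/6.18 + (21−30.91)²/30.91 + (9−6.18)²/6.18 + (12−24.73)²/24.73 = 74.5471
df = 3
p-value (upper-tail) = 0.00000
At α=0.01: p < α → reject H₀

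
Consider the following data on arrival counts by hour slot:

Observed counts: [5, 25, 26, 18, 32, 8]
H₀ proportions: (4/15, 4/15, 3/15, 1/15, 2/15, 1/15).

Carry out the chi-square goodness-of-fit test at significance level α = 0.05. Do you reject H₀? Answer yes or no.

reject H₀: yes

n = 114; E_i = n·p_i = [30.40, 30.40, 22.80, 7.60, 15.20, 7.60]
χ² = (5−30.40)²/30.40 + (25−30.40)²/30.40 + (26−22.80)²/22.80 + (18−7.60)²/7.60 + (32−15.20)²/15.20 + (8−7.60)²/7.60 = 55.4518
df = 5
p-value (upper-tail) = 0.00000
At α=0.05: p < α → reject H₀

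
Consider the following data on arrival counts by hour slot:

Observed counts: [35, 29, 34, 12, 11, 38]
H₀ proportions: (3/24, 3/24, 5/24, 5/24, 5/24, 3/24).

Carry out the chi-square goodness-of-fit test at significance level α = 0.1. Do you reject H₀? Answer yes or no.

reject H₀: yes

n = 159; E_i = n·p_i = [19.88, 19.88, 33.12, 33.12, 33.12, 19.88]
χ² = (35−19.88)²/19.88 + (29−19.88)²/19.88 + (34−33.12)²/33.12 + (12−33.12)²/33.12 + (11−33.12)²/33.12 + (38−19.88)²/19.88 = 60.5019
df = 5
p-value (upper-tail) = 0.00000
At α=0.1: p < α → reject H₀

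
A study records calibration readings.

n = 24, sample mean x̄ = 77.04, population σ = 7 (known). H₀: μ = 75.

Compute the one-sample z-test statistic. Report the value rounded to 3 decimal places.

SE = σ/√n = 7/√24 = 1.4289
z = (x̄−μ₀)/SE = (77.04−75)/1.4289 = 1.4277

test statistic = 1.428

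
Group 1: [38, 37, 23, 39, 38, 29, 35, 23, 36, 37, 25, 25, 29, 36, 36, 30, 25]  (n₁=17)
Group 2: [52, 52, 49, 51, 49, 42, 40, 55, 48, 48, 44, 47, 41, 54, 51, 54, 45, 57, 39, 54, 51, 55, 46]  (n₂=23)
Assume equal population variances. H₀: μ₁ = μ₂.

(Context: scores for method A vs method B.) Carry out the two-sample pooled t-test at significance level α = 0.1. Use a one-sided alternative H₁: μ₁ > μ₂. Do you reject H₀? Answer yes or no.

x̄₁=31.824, s₁=5.908, n₁=17
x̄₂=48.870, s₂=5.181, n₂=23
s_p² = [16·5.908² + 22·5.181²]/38 = 30.2389
SE = √(s_p²·(1/17+1/23)) = 1.7588
t = (31.824−48.870)/1.7588 = -9.6917
df = 38
p-value (one-sided, H₁ greater) = 1.00000
At α=0.1: p ≥ α → fail to reject H₀

reject H₀: no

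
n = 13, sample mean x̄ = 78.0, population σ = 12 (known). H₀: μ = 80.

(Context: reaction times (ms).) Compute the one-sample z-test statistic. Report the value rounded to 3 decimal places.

test statistic = -0.601

SE = σ/√n = 12/√13 = 3.3282
z = (x̄−μ₀)/SE = (78.0−80)/3.3282 = -0.6009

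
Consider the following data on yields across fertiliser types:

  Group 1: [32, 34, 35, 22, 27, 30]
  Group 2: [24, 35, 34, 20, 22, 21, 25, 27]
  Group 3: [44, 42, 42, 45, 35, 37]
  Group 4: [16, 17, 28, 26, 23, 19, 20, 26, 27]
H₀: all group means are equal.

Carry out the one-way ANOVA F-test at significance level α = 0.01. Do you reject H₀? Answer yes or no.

reject H₀: yes

Group means [30.00, 26.00, 40.83, 22.44], grand mean 28.793
SSB = Σnᵢ(x̄ᵢ−x̄)² = 1303.703; SSW = ΣΣ(x−x̄ᵢ)² = 591.056
MSB = 1303.703/3 = 434.5677; MSW = 591.056/25 = 23.6422
F = MSB/MSW = 18.3810
df = (3, 25)
p-value (upper-tail) = 0.00000
At α=0.01: p < α → reject H₀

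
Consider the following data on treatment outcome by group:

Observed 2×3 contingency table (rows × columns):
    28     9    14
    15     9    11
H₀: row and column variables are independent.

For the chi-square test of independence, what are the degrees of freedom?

degrees of freedom = 2

df = (r−1)(c−1) = (2−1)·(3−1) = 2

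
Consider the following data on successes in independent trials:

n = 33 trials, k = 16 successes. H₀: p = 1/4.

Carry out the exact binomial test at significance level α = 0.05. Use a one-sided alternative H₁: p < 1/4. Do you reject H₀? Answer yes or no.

reject H₀: no

Exact binomial: n=33, k=16, p₀=1/4=0.2500
P(X≤16) from Σ C(n,i)·p₀^i·(1−p₀)^(n−i)
p-value (one-sided, H₁ less) = 0.99905
At α=0.05: p ≥ α → fail to reject H₀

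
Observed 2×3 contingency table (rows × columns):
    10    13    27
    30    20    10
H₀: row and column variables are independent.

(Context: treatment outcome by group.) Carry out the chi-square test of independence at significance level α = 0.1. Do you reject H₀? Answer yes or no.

reject H₀: yes

Row totals [50, 60], col totals [40, 33, 37], n=110
χ² = (10−18.18)²/18.18 + (13−15.00)²/15.00 + (27−16.82)²/16.82 + (30−21.82)²/21.82 + (20−18.00)²/18.00 + (10−20.18)²/20.18 = 18.5398
df = 2
p-value (upper-tail) = 0.00009
At α=0.1: p < α → reject H₀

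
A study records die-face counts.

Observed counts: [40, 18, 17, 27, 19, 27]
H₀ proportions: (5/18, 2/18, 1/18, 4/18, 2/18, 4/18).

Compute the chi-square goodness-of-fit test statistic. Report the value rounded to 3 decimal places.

test statistic = 12.054

n = 148; E_i = n·p_i = [41.11, 16.44, 8.22, 32.89, 16.44, 32.89]
χ² = (40−41.11)²/41.11 + (18−16.44)²/16.44 + (17−8.22)²/8.22 + (27−32.89)²/32.89 + (19−16.44)²/16.44 + (27−32.89)²/32.89 = 12.0541
df = 5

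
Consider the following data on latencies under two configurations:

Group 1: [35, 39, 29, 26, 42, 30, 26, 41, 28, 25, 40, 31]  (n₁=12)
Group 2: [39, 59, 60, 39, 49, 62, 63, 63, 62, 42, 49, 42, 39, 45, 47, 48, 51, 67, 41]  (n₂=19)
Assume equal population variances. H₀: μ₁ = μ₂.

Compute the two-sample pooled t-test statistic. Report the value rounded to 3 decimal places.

test statistic = -5.751

x̄₁=32.667, s₁=6.387, n₁=12
x̄₂=50.895, s₂=9.700, n₂=19
s_p² = [11·6.387² + 18·9.700²]/29 = 73.8778
SE = √(s_p²·(1/12+1/19)) = 3.1694
t = (32.667−50.895)/3.1694 = -5.7514
df = 29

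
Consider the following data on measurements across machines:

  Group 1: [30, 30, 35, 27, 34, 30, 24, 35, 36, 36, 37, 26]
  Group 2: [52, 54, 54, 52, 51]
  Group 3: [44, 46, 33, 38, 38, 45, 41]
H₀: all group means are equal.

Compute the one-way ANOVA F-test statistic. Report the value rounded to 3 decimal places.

test statistic = 47.197

Group means [31.67, 52.60, 40.71], grand mean 38.667
SSB = Σnᵢ(x̄ᵢ−x̄)² = 1588.038; SSW = ΣΣ(x−x̄ᵢ)² = 353.295
MSB = 1588.038/2 = 794.0190; MSW = 353.295/21 = 16.8236
F = MSB/MSW = 47.1968
df = (2, 21)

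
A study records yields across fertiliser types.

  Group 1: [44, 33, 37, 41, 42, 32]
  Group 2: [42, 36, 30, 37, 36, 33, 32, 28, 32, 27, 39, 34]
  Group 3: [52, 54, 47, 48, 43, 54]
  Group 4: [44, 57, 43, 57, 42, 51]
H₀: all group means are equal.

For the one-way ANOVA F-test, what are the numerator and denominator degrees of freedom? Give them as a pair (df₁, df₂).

k = 4 groups, N = 30 total
df = (k−1, N−k) = (4−1, 30−4) = (3, 26)

degrees of freedom = [3, 26]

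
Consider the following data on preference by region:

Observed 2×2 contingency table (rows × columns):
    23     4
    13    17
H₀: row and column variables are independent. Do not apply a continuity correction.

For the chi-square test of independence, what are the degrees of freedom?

degrees of freedom = 1

df = (r−1)(c−1) = (2−1)·(2−1) = 1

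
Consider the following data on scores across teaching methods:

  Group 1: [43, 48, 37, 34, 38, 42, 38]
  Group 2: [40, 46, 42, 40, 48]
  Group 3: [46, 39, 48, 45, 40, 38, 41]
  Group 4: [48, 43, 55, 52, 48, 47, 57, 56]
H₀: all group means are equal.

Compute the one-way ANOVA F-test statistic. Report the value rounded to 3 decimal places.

Group means [40.00, 43.20, 42.43, 50.75], grand mean 44.407
SSB = Σnᵢ(x̄ᵢ−x̄)² = 492.504; SSW = ΣΣ(x−x̄ᵢ)² = 448.014
MSB = 492.504/3 = 164.1681; MSW = 448.014/23 = 19.4789
F = MSB/MSW = 8.4280
df = (3, 23)

test statistic = 8.428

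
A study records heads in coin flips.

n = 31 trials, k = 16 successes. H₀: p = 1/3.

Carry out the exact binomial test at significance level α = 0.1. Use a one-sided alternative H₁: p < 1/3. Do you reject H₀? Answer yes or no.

Exact binomial: n=31, k=16, p₀=1/3=0.3333
P(X≤16) from Σ C(n,i)·p₀^i·(1−p₀)^(n−i)
p-value (one-sided, H₁ less) = 0.98892
At α=0.1: p ≥ α → fail to reject H₀

reject H₀: no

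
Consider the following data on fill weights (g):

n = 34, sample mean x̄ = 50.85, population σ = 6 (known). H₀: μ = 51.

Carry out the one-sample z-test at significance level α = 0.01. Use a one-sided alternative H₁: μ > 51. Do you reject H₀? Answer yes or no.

SE = σ/√n = 6/√34 = 1.0290
z = (x̄−μ₀)/SE = (50.85−51)/1.0290 = -0.1458
p-value (one-sided, H₁ greater) = 0.55795
At α=0.01: p ≥ α → fail to reject H₀

reject H₀: no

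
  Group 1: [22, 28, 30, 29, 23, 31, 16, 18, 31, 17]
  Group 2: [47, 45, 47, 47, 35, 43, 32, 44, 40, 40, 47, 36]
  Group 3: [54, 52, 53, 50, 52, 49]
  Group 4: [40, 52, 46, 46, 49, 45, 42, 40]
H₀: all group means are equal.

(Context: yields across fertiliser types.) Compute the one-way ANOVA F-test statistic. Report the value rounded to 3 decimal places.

Group means [24.50, 41.92, 51.67, 45.00], grand mean 39.389
SSB = Σnᵢ(x̄ᵢ−x̄)² = 3449.806; SSW = ΣΣ(x−x̄ᵢ)² = 776.750
MSB = 3449.806/3 = 1149.9352; MSW = 776.750/32 = 24.2734
F = MSB/MSW = 47.3742
df = (3, 32)

test statistic = 47.374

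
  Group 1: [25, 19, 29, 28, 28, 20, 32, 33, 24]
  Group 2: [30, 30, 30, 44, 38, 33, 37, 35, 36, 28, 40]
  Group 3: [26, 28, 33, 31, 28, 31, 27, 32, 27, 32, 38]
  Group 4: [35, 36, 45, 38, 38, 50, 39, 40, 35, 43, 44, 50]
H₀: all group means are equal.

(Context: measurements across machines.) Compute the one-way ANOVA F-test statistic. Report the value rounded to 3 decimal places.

Group means [26.44, 34.64, 30.27, 41.08], grand mean 33.605
SSB = Σnᵢ(x̄ᵢ−x̄)² = 1266.413; SSW = ΣΣ(x−x̄ᵢ)² = 871.866
MSB = 1266.413/3 = 422.1376; MSW = 871.866/39 = 22.3555
F = MSB/MSW = 18.8829
df = (3, 39)

test statistic = 18.883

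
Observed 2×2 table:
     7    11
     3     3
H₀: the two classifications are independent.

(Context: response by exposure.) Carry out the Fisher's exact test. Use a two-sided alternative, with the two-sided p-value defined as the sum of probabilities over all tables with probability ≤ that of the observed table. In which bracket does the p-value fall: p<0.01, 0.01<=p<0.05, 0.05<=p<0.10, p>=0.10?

p-value bracket: p>=0.10

Margins: r₁=18, r₂=6, c₁=10, c₂=14, n=24
p_obs = C(18,7)·C(6,3)/C(24,10); sum pmf over tables with pmf ≤ p_obs
p-value (two-sided) = 0.66533
→ bracket: p>=0.10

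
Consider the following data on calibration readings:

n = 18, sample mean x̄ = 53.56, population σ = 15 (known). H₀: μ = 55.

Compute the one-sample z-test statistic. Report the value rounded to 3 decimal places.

test statistic = -0.407

SE = σ/√n = 15/√18 = 3.5355
z = (x̄−μ₀)/SE = (53.56−55)/3.5355 = -0.4073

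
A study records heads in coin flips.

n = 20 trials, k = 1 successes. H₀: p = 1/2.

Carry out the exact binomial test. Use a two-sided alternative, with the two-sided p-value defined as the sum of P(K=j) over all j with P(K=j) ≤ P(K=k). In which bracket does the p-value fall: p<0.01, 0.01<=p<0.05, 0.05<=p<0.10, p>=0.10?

p-value bracket: p<0.01

Exact binomial: n=20, k=1, p₀=1/2=0.5000
P(X=j) = C(n,j)·p₀^j·(1−p₀)^(n−j); p = Σ P(X=j) over j with P(X=j) ≤ P(X=1)
p-value (two-sided) = 0.00004
→ bracket: p<0.01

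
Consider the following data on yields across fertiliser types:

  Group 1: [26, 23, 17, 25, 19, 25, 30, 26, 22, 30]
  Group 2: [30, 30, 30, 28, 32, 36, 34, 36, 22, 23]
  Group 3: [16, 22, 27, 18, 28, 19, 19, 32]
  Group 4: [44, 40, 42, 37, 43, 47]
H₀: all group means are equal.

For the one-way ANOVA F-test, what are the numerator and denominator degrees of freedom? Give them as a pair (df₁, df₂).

k = 4 groups, N = 34 total
df = (k−1, N−k) = (4−1, 34−4) = (3, 30)

degrees of freedom = [3, 30]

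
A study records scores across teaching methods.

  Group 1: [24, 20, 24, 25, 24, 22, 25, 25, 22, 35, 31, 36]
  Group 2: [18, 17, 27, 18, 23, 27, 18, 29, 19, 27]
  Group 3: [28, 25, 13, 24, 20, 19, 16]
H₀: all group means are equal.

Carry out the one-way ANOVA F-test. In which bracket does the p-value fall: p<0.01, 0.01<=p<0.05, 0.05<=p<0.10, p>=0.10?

p-value bracket: 0.05<=p<0.10

Group means [26.08, 22.30, 20.71], grand mean 23.483
SSB = Σnᵢ(x̄ᵢ−x̄)² = 148.796; SSW = ΣΣ(x−x̄ᵢ)² = 662.445
MSB = 148.796/2 = 74.3981; MSW = 662.445/26 = 25.4787
F = MSB/MSW = 2.9200
df = (2, 26)
p-value (upper-tail) = 0.07178
→ bracket: 0.05<=p<0.10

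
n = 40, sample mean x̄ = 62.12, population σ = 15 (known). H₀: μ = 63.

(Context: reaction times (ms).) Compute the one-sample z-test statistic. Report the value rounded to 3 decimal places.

test statistic = -0.371

SE = σ/√n = 15/√40 = 2.3717
z = (x̄−μ₀)/SE = (62.12−63)/2.3717 = -0.3710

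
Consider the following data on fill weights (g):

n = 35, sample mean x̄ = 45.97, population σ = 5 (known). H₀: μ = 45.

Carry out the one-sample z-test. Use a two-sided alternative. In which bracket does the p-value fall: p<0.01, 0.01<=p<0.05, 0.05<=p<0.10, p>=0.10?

SE = σ/√n = 5/√35 = 0.8452
z = (x̄−μ₀)/SE = (45.97−45)/0.8452 = 1.1477
p-value (two-sided) = 0.25108
→ bracket: p>=0.10

p-value bracket: p>=0.10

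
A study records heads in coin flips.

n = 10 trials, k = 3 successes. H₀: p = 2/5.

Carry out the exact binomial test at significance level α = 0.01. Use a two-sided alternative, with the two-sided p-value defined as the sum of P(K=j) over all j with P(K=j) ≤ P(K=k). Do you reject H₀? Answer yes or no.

reject H₀: no

Exact binomial: n=10, k=3, p₀=2/5=0.4000
P(X=j) = C(n,j)·p₀^j·(1−p₀)^(n−j); p = Σ P(X=j) over j with P(X=j) ≤ P(X=3)
p-value (two-sided) = 0.74918
At α=0.01: p ≥ α → fail to reject H₀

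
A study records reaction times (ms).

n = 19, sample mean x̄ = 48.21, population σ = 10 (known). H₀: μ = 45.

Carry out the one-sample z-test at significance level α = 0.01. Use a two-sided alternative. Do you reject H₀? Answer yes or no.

reject H₀: no

SE = σ/√n = 10/√19 = 2.2942
z = (x̄−μ₀)/SE = (48.21−45)/2.2942 = 1.3992
p-value (two-sided) = 0.16175
At α=0.01: p ≥ α → fail to reject H₀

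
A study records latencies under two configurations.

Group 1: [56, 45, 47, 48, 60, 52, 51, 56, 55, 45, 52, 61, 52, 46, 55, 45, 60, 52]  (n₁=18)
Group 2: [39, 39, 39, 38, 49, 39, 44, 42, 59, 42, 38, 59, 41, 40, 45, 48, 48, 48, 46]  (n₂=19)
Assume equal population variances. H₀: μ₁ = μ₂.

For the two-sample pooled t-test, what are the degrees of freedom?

df = n₁ + n₂ − 2 = 18 + 19 − 2 = 35

degrees of freedom = 35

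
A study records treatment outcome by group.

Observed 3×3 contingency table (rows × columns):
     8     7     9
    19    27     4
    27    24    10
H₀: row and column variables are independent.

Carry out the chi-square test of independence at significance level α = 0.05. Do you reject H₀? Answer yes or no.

Row totals [24, 50, 61], col totals [54, 58, 23], n=135
χ² = (8−9.60)²/9.60 + (7−10.31)²/10.31 + (9−4.09)²/4.09 + (19−20.00)²/20.00 + (27−21.48)²/21.48 + (4−8.52)²/8.52 + (27−24.40)²/24.40 + (24−26.21)²/26.21 + (10−10.39)²/10.39 = 11.5709
df = 4
p-value (upper-tail) = 0.02084
At α=0.05: p < α → reject H₀

reject H₀: yes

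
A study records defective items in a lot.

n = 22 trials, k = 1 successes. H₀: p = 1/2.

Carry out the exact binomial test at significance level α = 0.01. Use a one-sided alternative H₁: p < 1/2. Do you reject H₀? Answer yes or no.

Exact binomial: n=22, k=1, p₀=1/2=0.5000
P(X≤1) from Σ C(n,i)·p₀^i·(1−p₀)^(n−i)
p-value (one-sided, H₁ less) = 0.00001
At α=0.01: p < α → reject H₀

reject H₀: yes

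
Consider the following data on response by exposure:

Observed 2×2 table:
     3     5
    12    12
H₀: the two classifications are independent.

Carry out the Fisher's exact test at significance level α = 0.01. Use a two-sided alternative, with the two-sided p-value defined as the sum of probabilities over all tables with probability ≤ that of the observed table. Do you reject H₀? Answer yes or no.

Margins: r₁=8, r₂=24, c₁=15, c₂=17, n=32
p_obs = C(8,3)·C(24,12)/C(32,15); sum pmf over tables with pmf ≤ p_obs
p-value (two-sided) = 0.69114
At α=0.01: p ≥ α → fail to reject H₀

reject H₀: no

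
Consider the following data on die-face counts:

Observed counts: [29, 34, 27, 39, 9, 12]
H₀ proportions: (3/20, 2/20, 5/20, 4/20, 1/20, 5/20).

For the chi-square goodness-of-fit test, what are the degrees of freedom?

df = k − 1 = 6 − 1 = 5

degrees of freedom = 5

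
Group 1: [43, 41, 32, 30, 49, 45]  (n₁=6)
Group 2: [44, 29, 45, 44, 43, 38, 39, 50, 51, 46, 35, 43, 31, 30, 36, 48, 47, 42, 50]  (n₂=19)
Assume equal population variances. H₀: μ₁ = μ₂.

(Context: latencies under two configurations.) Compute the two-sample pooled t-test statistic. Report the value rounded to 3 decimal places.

test statistic = -0.498

x̄₁=40.000, s₁=7.483, n₁=6
x̄₂=41.632, s₂=6.857, n₂=19
s_p² = [5·7.483² + 18·6.857²]/23 = 48.9748
SE = √(s_p²·(1/6+1/19)) = 3.2772
t = (40.000−41.632)/3.2772 = -0.4979
df = 23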